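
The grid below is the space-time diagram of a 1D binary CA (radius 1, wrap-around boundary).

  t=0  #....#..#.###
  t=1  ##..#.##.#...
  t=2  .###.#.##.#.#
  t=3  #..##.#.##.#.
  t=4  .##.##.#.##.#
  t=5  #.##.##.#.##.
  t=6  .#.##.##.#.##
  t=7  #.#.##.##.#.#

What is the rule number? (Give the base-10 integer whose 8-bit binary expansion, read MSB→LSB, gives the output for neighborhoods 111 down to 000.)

  ### -> .   bit 7 = 0  t=0,i=11
  ##. -> #   bit 6 = 1  t=0,i=0
  #.# -> #   bit 5 = 1  t=0,i=9
  #.. -> #   bit 4 = 1  t=0,i=1
  .## -> .   bit 3 = 0  t=0,i=10
  .#. -> .   bit 2 = 0  t=0,i=5
  ..# -> #   bit 1 = 1  t=0,i=4
  ... -> .   bit 0 = 0  t=0,i=2
  bits 01110010 = 114

114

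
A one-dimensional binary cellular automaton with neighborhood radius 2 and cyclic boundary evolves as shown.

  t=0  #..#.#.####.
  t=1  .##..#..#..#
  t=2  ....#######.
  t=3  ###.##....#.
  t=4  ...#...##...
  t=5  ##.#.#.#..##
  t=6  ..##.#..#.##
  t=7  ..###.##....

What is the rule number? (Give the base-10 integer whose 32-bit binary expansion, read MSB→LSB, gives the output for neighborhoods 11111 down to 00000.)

472359635

  #####|.  b31=0 t=2,i=6
  ####.|.  b30=0 t=0,i=9
  ###.#|.  b29=0 t=0,i=10
  ###..|#  b28=1 t=2,i=10
  ##.##|#  b27=1 t=3,i=3
  ##.#.|#  b26=1 t=0,i=11
  ##..#|.  b25=0 t=1,i=3
  ##...|.  b24=0 t=2,i=11
  #.###|.  b23=0 t=0,i=7
  #.##.|.  b22=0 t=1,i=1
  #.#.#|#  b21=1 t=0,i=5
  #.#..|.  b20=0 t=0,i=0
  #..##|.  b19=0 t=5,i=9
  #..#.|#  b18=1 t=0,i=2
  #...#|#  b17=1 t=4,i=5
  #....|#  b16=1 t=2,i=0
  .####|#  b15=1 t=0,i=8
  .###.|.  b14=0 t=3,i=1
  .##.#|#  b13=1 t=6,i=3
  .##..|.  b12=0 t=1,i=2
  .#.##|.  b11=0 t=0,i=6
  .#.#.|.  b10=0 t=0,i=4
  .#..#|#  b9=1 t=0,i=1
  .#...|.  b8=0 t=4,i=4
  ..###|#  b7=1 t=2,i=4
  ..##.|#  b6=1 t=4,i=7
  ..#.#|.  b5=0 t=0,i=3
  ..#..|#  b4=1 t=1,i=5
  ...##|.  b3=0 t=2,i=3
  ...#.|.  b2=0 t=3,i=9
  ....#|#  b1=1 t=2,i=2
  .....|#  b0=1 t=2,i=1
  bits 00011100001001111010001011010011 = 472359635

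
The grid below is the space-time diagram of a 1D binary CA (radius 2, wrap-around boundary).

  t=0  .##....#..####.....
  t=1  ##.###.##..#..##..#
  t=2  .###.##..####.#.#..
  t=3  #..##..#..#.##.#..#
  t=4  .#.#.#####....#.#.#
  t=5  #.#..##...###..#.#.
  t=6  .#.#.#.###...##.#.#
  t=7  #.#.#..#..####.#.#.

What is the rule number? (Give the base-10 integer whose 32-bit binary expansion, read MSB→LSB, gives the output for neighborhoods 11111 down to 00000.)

797410906

  #####|.  b31=0 t=4,i=7
  ####.|.  b30=0 t=0,i=12
  ###.#|#  b29=1 t=1,i=1
  ###..|.  b28=0 t=0,i=13
  ##.##|#  b27=1 t=1,i=2
  ##.#.|#  b26=1 t=2,i=13
  ##..#|#  b25=1 t=1,i=9
  ##...|#  b24=1 t=0,i=3
  #.###|#  b23=1 t=1,i=3
  #.##.|.  b22=0 t=1,i=7
  #.#.#|.  b21=0 t=2,i=14
  #.#..|.  b20=0 t=2,i=16
  #..##|.  b19=0 t=0,i=9
  #..#.|#  b18=1 t=1,i=10
  #...#|#  b17=1 t=2,i=18
  #....|#  b16=1 t=0,i=4
  .####|#  b15=1 t=0,i=11
  .###.|.  b14=0 t=1,i=0
  .##.#|.  b13=0 t=3,i=13
  .##..|.  b12=0 t=0,i=2
  .#.##|.  b11=0 t=3,i=11
  .#.#.|#  b10=1 t=2,i=15
  .#..#|#  b9=1 t=0,i=8
  .#...|.  b8=0 t=2,i=17
  ..###|.  b7=0 t=0,i=10
  ..##.|#  b6=1 t=0,i=1
  ..#.#|.  b5=0 t=3,i=10
  ..#..|#  b4=1 t=0,i=7
  ...##|#  b3=1 t=0,i=0
  ...#.|.  b2=0 t=0,i=6
  ....#|#  b1=1 t=0,i=5
  .....|.  b0=0 t=0,i=16
  bits 00101111100001111000011001011010 = 797410906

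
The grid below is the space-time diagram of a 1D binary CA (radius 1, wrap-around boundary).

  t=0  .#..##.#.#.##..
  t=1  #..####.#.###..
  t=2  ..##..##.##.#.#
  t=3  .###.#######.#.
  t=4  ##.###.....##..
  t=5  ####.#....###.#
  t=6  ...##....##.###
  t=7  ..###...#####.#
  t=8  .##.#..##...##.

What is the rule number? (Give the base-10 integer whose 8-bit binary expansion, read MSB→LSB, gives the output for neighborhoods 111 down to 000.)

106

  nb ###: next=.  (t=1,i=4, bit7=0)
  nb ##.: next=#  (t=0,i=5, bit6=1)
  nb #.#: next=#  (t=0,i=6, bit5=1)
  nb #..: next=.  (t=0,i=2, bit4=0)
  nb .##: next=#  (t=0,i=4, bit3=1)
  nb .#.: next=.  (t=0,i=1, bit2=0)
  nb ..#: next=#  (t=0,i=0, bit1=1)
  nb ...: next=.  (t=0,i=14, bit0=0)
  bits 01101010 = 106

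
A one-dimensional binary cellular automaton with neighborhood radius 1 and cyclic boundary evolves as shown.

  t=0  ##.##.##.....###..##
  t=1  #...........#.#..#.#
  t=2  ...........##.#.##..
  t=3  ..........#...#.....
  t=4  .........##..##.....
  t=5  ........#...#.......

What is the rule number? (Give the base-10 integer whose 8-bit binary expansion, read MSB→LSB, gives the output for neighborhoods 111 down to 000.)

134

  [7] ### => #  t=0,i=0
  [6] ##. => .  t=0,i=1
  [5] #.# => .  t=0,i=2
  [4] #.. => .  t=0,i=8
  [3] .## => .  t=0,i=3
  [2] .#. => #  t=1,i=12
  [1] ..# => #  t=0,i=12
  [0] ... => .  t=0,i=9
  bits 10000110 = 134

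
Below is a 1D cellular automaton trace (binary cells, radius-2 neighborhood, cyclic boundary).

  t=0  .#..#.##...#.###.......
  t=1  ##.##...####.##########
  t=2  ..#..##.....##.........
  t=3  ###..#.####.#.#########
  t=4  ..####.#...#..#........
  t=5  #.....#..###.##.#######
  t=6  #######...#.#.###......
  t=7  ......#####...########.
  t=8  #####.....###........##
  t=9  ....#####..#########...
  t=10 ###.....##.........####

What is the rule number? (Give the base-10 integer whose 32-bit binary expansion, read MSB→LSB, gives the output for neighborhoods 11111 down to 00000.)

  nb #####: next=.  (t=1,i=15, bit31=0)
  nb ####.: next=.  (t=1,i=0, bit30=0)
  nb ###.#: next=.  (t=1,i=1, bit29=0)
  nb ###..: next=#  (t=0,i=15, bit28=1)
  nb ##.##: next=#  (t=1,i=2, bit27=1)
  nb ##.#.: next=#  (t=3,i=11, bit26=1)
  nb ##..#: next=#  (t=3,i=3, bit25=1)
  nb ##...: next=#  (t=0,i=8, bit24=1)
  nb #.###: next=#  (t=0,i=13, bit23=1)
  nb #.##.: next=.  (t=0,i=6, bit22=0)
  nb #.#.#: next=.  (t=3,i=12, bit21=0)
  nb #.#..: next=.  (t=4,i=7, bit20=0)
  nb #..##: next=.  (t=2,i=4, bit19=0)
  nb #..#.: next=#  (t=0,i=3, bit18=1)
  nb #...#: next=#  (t=0,i=9, bit17=1)
  nb #....: next=#  (t=0,i=17, bit16=1)
  nb .####: next=.  (t=1,i=9, bit15=0)
  nb .###.: next=#  (t=0,i=14, bit14=1)
  nb .##.#: next=#  (t=5,i=14, bit13=1)
  nb .##..: next=.  (t=0,i=7, bit12=0)
  nb .#.##: next=.  (t=0,i=5, bit11=0)
  nb .#.#.: next=.  (t=6,i=11, bit10=0)
  nb .#..#: next=.  (t=0,i=2, bit9=0)
  nb .#...: next=.  (t=4,i=8, bit8=0)
  nb ..###: next=.  (t=1,i=8, bit7=0)
  nb ..##.: next=#  (t=2,i=5, bit6=1)
  nb ..#.#: next=#  (t=0,i=4, bit5=1)
  nb ..#..: next=#  (t=0,i=1, bit4=1)
  nb ...##: next=.  (t=1,i=7, bit3=0)
  nb ...#.: next=#  (t=0,i=0, bit2=1)
  nb ....#: next=#  (t=0,i=22, bit1=1)
  nb .....: next=#  (t=0,i=18, bit0=1)
  bits 00011111100001110110000001110111 = 528965751

528965751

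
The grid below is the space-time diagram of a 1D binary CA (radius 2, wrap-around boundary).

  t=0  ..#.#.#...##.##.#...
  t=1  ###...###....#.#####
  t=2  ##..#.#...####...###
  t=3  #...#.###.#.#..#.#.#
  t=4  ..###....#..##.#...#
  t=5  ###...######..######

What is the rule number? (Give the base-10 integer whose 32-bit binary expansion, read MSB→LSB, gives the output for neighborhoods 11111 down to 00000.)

  ##### -> #   bit 31 = 1  t=1,i=0
  ####. -> #   bit 30 = 1  t=1,i=1
  ###.# -> .   bit 29 = 0  t=3,i=8
  ###.. -> .   bit 28 = 0  t=1,i=2
  ##.## -> .   bit 27 = 0  t=0,i=12
  ##.#. -> #   bit 26 = 1  t=0,i=15
  ##..# -> .   bit 25 = 0  t=2,i=2
  ##... -> .   bit 24 = 0  t=1,i=3
  #.### -> .   bit 23 = 0  t=1,i=15
  #.##. -> #   bit 22 = 1  t=0,i=13
  #.#.# -> .   bit 21 = 0  t=0,i=4
  #.#.. -> #   bit 20 = 1  t=0,i=6
  #..## -> #   bit 19 = 1  t=4,i=1
  #..#. -> .   bit 18 = 0  t=2,i=3
  #...# -> #   bit 17 = 1  t=0,i=8
  #.... -> #   bit 16 = 1  t=0,i=18
  .#### -> .   bit 15 = 0  t=1,i=16
  .###. -> .   bit 14 = 0  t=1,i=7
  .##.# -> .   bit 13 = 0  t=0,i=11
  .##.. -> .   bit 12 = 0  t=3,i=0
  .#.## -> .   bit 11 = 0  t=1,i=14
  .#.#. -> .   bit 10 = 0  t=0,i=3
  .#..# -> #   bit 9 = 1  t=3,i=13
  .#... -> #   bit 8 = 1  t=0,i=7
  ..### -> #   bit 7 = 1  t=1,i=6
  ..##. -> .   bit 6 = 0  t=0,i=10
  ..#.# -> #   bit 5 = 1  t=0,i=2
  ..#.. -> #   bit 4 = 1  t=4,i=9
  ...## -> .   bit 3 = 0  t=0,i=9
  ...#. -> #   bit 2 = 1  t=0,i=1
  ....# -> #   bit 1 = 1  t=0,i=0
  ..... -> #   bit 0 = 1  t=0,i=19
  bits 11000100010110110000001110110111 = 3294299063

3294299063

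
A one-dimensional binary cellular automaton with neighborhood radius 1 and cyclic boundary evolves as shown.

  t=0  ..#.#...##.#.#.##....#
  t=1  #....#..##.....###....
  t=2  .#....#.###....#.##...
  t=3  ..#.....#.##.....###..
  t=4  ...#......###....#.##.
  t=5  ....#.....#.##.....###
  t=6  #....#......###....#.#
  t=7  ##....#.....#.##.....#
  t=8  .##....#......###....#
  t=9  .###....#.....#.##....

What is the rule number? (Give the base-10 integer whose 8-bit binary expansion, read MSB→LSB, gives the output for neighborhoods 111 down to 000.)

88

  ### -> .   bit 7 = 0  t=1,i=16
  ##. -> #   bit 6 = 1  t=0,i=9
  #.# -> .   bit 5 = 0  t=0,i=3
  #.. -> #   bit 4 = 1  t=0,i=0
  .## -> #   bit 3 = 1  t=0,i=8
  .#. -> .   bit 2 = 0  t=0,i=2
  ..# -> .   bit 1 = 0  t=0,i=1
  ... -> .   bit 0 = 0  t=0,i=6
  bits 01011000 = 88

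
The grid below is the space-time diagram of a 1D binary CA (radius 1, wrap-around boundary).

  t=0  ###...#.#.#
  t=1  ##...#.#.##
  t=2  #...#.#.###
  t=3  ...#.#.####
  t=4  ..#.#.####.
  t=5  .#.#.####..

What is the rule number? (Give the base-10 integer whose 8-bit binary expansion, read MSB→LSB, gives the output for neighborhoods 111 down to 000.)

170

  ###|#  b7=1 t=0,i=0
  ##.|.  b6=0 t=0,i=2
  #.#|#  b5=1 t=0,i=7
  #..|.  b4=0 t=0,i=3
  .##|#  b3=1 t=0,i=10
  .#.|.  b2=0 t=0,i=6
  ..#|#  b1=1 t=0,i=5
  ...|.  b0=0 t=0,i=4
  bits 10101010 = 170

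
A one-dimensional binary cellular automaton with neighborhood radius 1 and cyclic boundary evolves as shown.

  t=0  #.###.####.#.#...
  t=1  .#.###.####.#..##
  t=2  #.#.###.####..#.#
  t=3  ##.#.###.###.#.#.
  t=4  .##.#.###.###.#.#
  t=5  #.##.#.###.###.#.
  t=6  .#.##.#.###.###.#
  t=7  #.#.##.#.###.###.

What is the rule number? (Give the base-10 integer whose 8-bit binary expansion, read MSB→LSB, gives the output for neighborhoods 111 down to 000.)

  ### -> #   bit 7 = 1  t=0,i=3
  ##. -> #   bit 6 = 1  t=0,i=4
  #.# -> #   bit 5 = 1  t=0,i=1
  #.. -> .   bit 4 = 0  t=0,i=14
  .## -> .   bit 3 = 0  t=0,i=2
  .#. -> .   bit 2 = 0  t=0,i=0
  ..# -> #   bit 1 = 1  t=0,i=16
  ... -> #   bit 0 = 1  t=0,i=15
  bits 11100011 = 227

227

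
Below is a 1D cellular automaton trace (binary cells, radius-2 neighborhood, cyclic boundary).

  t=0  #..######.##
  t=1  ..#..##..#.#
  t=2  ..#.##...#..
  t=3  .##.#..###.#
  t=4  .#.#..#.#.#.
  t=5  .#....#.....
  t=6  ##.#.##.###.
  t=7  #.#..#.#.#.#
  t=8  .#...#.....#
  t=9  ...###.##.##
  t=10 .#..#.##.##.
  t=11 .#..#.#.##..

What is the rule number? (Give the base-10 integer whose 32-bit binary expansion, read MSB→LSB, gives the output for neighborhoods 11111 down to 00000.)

2353741941

  [31] ##### => #  t=0,i=5
  [30] ####. => .  t=0,i=7
  [29] ###.# => .  t=0,i=8
  [28] ###.. => .  t=0,i=0
  [27] ##.## => #  t=0,i=9
  [26] ##.#. => #  t=3,i=3
  [25] ##..# => .  t=0,i=1
  [24] ##... => .  t=2,i=6
  [23] #.### => .  t=0,i=10
  [22] #.##. => #  t=2,i=4
  [21] #.#.# => .  t=3,i=11
  [20] #.#.. => .  t=1,i=11
  [19] #..## => #  t=0,i=2
  [18] #..#. => .  t=1,i=1
  [17] #...# => #  t=2,i=7
  [16] #.... => #  t=2,i=11
  [15] .#### => .  t=0,i=4
  [14] .###. => #  t=0,i=11
  [13] .##.# => .  t=3,i=2
  [12] .##.. => .  t=1,i=6
  [11] .#.## => .  t=2,i=3
  [10] .#.#. => .  t=1,i=10
  [9] .#..# => .  t=1,i=0
  [8] .#... => .  t=2,i=10
  [7] ..### => .  t=0,i=3
  [6] ..##. => #  t=1,i=5
  [5] ..#.# => #  t=1,i=9
  [4] ..#.. => #  t=1,i=2
  [3] ...## => .  t=9,i=2
  [2] ...#. => #  t=2,i=1
  [1] ....# => .  t=2,i=0
  [0] ..... => #  t=5,i=9
  bits 10001100010010110100000001110101 = 2353741941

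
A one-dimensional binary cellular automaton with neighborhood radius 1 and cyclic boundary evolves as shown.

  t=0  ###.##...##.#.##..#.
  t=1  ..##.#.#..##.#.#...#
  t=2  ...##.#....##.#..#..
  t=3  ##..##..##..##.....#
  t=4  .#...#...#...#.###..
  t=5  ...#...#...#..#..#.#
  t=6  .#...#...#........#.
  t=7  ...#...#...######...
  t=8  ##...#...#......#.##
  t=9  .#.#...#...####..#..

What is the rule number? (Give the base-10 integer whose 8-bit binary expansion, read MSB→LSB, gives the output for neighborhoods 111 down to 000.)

  nb ###: next=.  (t=0,i=1, bit7=0)
  nb ##.: next=#  (t=0,i=2, bit6=1)
  nb #.#: next=#  (t=0,i=3, bit5=1)
  nb #..: next=.  (t=0,i=6, bit4=0)
  nb .##: next=.  (t=0,i=0, bit3=0)
  nb .#.: next=.  (t=0,i=12, bit2=0)
  nb ..#: next=.  (t=0,i=8, bit1=0)
  nb ...: next=#  (t=0,i=7, bit0=1)
  bits 01100001 = 97

97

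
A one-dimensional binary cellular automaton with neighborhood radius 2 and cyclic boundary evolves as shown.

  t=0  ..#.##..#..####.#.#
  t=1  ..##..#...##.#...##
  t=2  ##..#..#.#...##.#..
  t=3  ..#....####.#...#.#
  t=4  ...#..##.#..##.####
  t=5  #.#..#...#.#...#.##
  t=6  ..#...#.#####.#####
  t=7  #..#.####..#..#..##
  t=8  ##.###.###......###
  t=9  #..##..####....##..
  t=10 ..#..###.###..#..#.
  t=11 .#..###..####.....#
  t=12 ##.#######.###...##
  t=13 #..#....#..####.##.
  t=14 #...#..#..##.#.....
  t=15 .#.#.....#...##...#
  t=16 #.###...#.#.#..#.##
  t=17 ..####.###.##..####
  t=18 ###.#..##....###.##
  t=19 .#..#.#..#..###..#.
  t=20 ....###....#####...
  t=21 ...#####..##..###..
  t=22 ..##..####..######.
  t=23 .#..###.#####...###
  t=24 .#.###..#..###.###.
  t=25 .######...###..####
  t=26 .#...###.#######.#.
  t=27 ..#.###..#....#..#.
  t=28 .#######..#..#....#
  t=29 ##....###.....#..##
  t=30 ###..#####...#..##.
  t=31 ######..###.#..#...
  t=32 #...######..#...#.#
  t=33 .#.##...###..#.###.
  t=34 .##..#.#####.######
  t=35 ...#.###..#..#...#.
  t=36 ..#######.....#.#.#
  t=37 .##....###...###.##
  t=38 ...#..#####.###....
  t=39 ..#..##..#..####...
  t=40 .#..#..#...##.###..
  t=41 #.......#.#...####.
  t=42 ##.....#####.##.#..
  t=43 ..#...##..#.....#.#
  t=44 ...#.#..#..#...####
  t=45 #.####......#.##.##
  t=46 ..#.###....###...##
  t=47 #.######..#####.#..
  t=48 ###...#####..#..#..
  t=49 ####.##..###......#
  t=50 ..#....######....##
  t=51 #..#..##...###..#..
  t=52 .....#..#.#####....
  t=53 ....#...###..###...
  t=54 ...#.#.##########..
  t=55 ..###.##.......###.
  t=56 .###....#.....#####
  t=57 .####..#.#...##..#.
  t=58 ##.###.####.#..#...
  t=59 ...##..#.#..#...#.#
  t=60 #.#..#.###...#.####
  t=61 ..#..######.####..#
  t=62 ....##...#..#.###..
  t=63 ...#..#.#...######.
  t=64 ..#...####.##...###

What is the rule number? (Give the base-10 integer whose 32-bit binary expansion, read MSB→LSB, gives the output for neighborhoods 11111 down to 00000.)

1402490284

  ##### -> .   bit 31 = 0  t=6,i=10
  ####. -> #   bit 30 = 1  t=0,i=13
  ###.# -> .   bit 29 = 0  t=0,i=14
  ###.. -> #   bit 28 = 1  t=4,i=18
  ##.## -> .   bit 27 = 0  t=4,i=14
  ##.#. -> .   bit 26 = 0  t=0,i=15
  ##..# -> #   bit 25 = 1  t=0,i=6
  ##... -> #   bit 24 = 1  t=4,i=0
  #.### -> #   bit 23 = 1  t=4,i=15
  #.##. -> .   bit 22 = 0  t=0,i=4
  #.#.# -> .   bit 21 = 0  t=0,i=16
  #.#.. -> #   bit 20 = 1  t=0,i=18
  #..## -> #   bit 19 = 1  t=0,i=10
  #..#. -> .   bit 18 = 0  t=0,i=1
  #...# -> .   bit 17 = 0  t=1,i=8
  #.... -> .   bit 16 = 0  t=3,i=4
  .#### -> .   bit 15 = 0  t=0,i=12
  .###. -> #   bit 14 = 1  t=5,i=18
  .##.# -> .   bit 13 = 0  t=1,i=11
  .##.. -> .   bit 12 = 0  t=0,i=5
  .#.## -> #   bit 11 = 1  t=0,i=3
  .#.#. -> #   bit 10 = 1  t=0,i=17
  .#..# -> .   bit 9 = 0  t=0,i=0
  .#... -> #   bit 8 = 1  t=1,i=7
  ..### -> #   bit 7 = 1  t=0,i=11
  ..##. -> .   bit 6 = 0  t=1,i=2
  ..#.# -> #   bit 5 = 1  t=0,i=2
  ..#.. -> .   bit 4 = 0  t=0,i=8
  ...## -> #   bit 3 = 1  t=1,i=9
  ...#. -> #   bit 2 = 1  t=3,i=15
  ....# -> .   bit 1 = 0  t=3,i=5
  ..... -> .   bit 0 = 0  t=8,i=12
  bits 01010011100110000100110110101100 = 1402490284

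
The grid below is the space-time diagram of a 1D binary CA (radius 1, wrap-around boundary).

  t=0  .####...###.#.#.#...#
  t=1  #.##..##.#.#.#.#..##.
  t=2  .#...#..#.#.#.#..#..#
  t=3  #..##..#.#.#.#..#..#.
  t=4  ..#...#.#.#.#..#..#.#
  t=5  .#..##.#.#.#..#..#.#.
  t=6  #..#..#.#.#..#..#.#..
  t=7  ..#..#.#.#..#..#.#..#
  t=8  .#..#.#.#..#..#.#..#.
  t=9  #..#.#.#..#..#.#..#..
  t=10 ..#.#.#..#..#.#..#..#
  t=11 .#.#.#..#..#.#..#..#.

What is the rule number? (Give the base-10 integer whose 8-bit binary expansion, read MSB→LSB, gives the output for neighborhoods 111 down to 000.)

163

  [7] ### => #  t=0,i=2
  [6] ##. => .  t=0,i=4
  [5] #.# => #  t=0,i=0
  [4] #.. => .  t=0,i=5
  [3] .## => .  t=0,i=1
  [2] .#. => .  t=0,i=12
  [1] ..# => #  t=0,i=7
  [0] ... => #  t=0,i=6
  bits 10100011 = 163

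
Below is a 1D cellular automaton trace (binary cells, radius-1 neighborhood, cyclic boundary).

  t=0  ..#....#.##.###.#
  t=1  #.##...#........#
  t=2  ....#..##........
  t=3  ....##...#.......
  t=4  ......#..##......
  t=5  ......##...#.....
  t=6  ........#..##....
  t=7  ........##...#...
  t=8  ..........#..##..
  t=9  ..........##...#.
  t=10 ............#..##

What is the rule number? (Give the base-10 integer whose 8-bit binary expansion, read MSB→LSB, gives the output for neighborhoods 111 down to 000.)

  [7] ### => .  t=0,i=13
  [6] ##. => .  t=0,i=10
  [5] #.# => .  t=0,i=8
  [4] #.. => #  t=0,i=0
  [3] .## => .  t=0,i=9
  [2] .#. => #  t=0,i=2
  [1] ..# => .  t=0,i=1
  [0] ... => .  t=0,i=4
  bits 00010100 = 20

20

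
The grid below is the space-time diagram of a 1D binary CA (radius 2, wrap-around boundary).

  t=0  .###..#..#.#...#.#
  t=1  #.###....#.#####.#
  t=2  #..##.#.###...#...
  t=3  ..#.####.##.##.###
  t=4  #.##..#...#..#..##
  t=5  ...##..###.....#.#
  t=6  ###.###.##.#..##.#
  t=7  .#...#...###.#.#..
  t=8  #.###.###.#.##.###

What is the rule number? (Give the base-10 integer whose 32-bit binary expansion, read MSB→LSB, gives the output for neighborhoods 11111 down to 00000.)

1446738220

  ##### -> .   bit 31 = 0  t=1,i=13
  ####. -> #   bit 30 = 1  t=1,i=14
  ###.# -> .   bit 29 = 0  t=1,i=15
  ###.. -> #   bit 28 = 1  t=0,i=3
  ##.## -> .   bit 27 = 0  t=1,i=1
  ##.#. -> #   bit 26 = 1  t=2,i=5
  ##..# -> #   bit 25 = 1  t=0,i=4
  ##... -> .   bit 24 = 0  t=1,i=5
  #.### -> .   bit 23 = 0  t=0,i=1
  #.##. -> .   bit 22 = 0  t=1,i=17
  #.#.# -> #   bit 21 = 1  t=0,i=17
  #.#.. -> #   bit 20 = 1  t=0,i=11
  #..## -> #   bit 19 = 1  t=2,i=2
  #..#. -> .   bit 18 = 0  t=0,i=5
  #...# -> #   bit 17 = 1  t=0,i=13
  #.... -> #   bit 16 = 1  t=1,i=6
  .#### -> .   bit 15 = 0  t=1,i=12
  .###. -> #   bit 14 = 1  t=0,i=2
  .##.# -> #   bit 13 = 1  t=1,i=0
  .##.. -> #   bit 12 = 1  t=4,i=3
  .#.## -> #   bit 11 = 1  t=0,i=0
  .#.#. -> .   bit 10 = 0  t=0,i=10
  .#..# -> .   bit 9 = 0  t=0,i=7
  .#... -> #   bit 8 = 1  t=0,i=12
  ..### -> .   bit 7 = 0  t=4,i=16
  ..##. -> .   bit 6 = 0  t=2,i=3
  ..#.# -> #   bit 5 = 1  t=0,i=9
  ..#.. -> .   bit 4 = 0  t=0,i=6
  ...## -> #   bit 3 = 1  t=5,i=2
  ...#. -> #   bit 2 = 1  t=0,i=14
  ....# -> .   bit 1 = 0  t=1,i=7
  ..... -> .   bit 0 = 0  t=5,i=12
  bits 01010110001110110111100100101100 = 1446738220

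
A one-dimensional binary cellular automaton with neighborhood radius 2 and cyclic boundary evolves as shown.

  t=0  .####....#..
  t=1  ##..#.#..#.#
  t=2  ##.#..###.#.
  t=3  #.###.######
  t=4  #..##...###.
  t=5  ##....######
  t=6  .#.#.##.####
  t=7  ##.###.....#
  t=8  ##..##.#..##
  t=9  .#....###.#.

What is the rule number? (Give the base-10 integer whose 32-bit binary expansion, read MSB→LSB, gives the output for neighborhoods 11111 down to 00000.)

3027716760

  ##### -> #   bit 31 = 1  t=3,i=8
  ####. -> .   bit 30 = 0  t=0,i=3
  ###.# -> #   bit 29 = 1  t=2,i=8
  ###.. -> #   bit 28 = 1  t=0,i=4
  ##.## -> .   bit 27 = 0  t=3,i=1
  ##.#. -> #   bit 26 = 1  t=2,i=2
  ##..# -> .   bit 25 = 0  t=1,i=2
  ##... -> .   bit 24 = 0  t=0,i=5
  #.### -> .   bit 23 = 0  t=1,i=11
  #.##. -> #   bit 22 = 1  t=2,i=0
  #.#.# -> #   bit 21 = 1  t=2,i=10
  #.#.. -> #   bit 20 = 1  t=1,i=6
  #..## -> .   bit 19 = 0  t=2,i=5
  #..#. -> #   bit 18 = 1  t=1,i=3
  #...# -> #   bit 17 = 1  t=0,i=11
  #.... -> #   bit 16 = 1  t=0,i=6
  .#### -> .   bit 15 = 0  t=0,i=2
  .###. -> #   bit 14 = 1  t=1,i=0
  .##.# -> .   bit 13 = 0  t=2,i=1
  .##.. -> .   bit 12 = 0  t=4,i=4
  .#.## -> #   bit 11 = 1  t=1,i=10
  .#.#. -> .   bit 10 = 0  t=1,i=5
  .#..# -> #   bit 9 = 1  t=1,i=7
  .#... -> .   bit 8 = 0  t=0,i=10
  ..### -> #   bit 7 = 1  t=0,i=1
  ..##. -> .   bit 6 = 0  t=4,i=3
  ..#.# -> .   bit 5 = 0  t=1,i=4
  ..#.. -> #   bit 4 = 1  t=0,i=9
  ...## -> #   bit 3 = 1  t=0,i=0
  ...#. -> .   bit 2 = 0  t=0,i=8
  ....# -> .   bit 1 = 0  t=0,i=7
  ..... -> .   bit 0 = 0  t=7,i=8
  bits 10110100011101110100101010011000 = 3027716760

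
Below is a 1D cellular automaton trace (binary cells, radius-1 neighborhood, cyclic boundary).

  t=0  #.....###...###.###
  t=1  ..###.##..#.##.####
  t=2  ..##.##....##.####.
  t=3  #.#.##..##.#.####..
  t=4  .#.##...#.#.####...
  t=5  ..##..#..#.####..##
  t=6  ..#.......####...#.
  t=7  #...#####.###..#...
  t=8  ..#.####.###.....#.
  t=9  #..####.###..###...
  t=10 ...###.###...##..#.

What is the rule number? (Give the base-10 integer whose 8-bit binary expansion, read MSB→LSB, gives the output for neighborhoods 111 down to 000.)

  ### -> #   bit 7 = 1  t=0,i=7
  ##. -> .   bit 6 = 0  t=0,i=0
  #.# -> #   bit 5 = 1  t=0,i=15
  #.. -> .   bit 4 = 0  t=0,i=1
  .## -> #   bit 3 = 1  t=0,i=6
  .#. -> .   bit 2 = 0  t=1,i=10
  ..# -> .   bit 1 = 0  t=0,i=5
  ... -> #   bit 0 = 1  t=0,i=2
  bits 10101001 = 169

169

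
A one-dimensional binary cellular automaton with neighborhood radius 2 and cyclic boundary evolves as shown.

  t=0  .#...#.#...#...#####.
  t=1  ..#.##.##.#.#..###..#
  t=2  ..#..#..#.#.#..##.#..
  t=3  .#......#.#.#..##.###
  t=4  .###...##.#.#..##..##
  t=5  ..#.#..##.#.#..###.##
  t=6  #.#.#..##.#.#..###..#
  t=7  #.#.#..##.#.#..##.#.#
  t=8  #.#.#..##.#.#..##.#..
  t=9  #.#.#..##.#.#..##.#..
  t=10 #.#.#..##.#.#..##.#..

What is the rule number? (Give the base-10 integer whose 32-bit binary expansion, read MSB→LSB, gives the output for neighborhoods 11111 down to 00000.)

  #####|#  b31=1 t=0,i=17
  ####.|.  b30=0 t=0,i=18
  ###.#|#  b29=1 t=3,i=20
  ###..|.  b28=0 t=0,i=19
  ##.##|.  b27=0 t=1,i=6
  ##.#.|.  b26=0 t=1,i=9
  ##..#|#  b25=1 t=0,i=20
  ##...|#  b24=1 t=4,i=4
  #.###|.  b23=0 t=3,i=18
  #.##.|.  b22=0 t=1,i=4
  #.#.#|#  b21=1 t=1,i=10
  #.#..|#  b20=1 t=0,i=7
  #..##|.  b19=0 t=1,i=14
  #..#.|.  b18=0 t=0,i=0
  #...#|.  b17=0 t=0,i=3
  #....|#  b16=1 t=2,i=20
  .####|#  b15=1 t=0,i=16
  .###.|#  b14=1 t=1,i=16
  .##.#|#  b13=1 t=1,i=5
  .##..|#  b12=1 t=4,i=16
  .#.##|.  b11=0 t=1,i=3
  .#.#.|.  b10=0 t=0,i=6
  .#..#|.  b9=0 t=1,i=0
  .#...|#  b8=1 t=0,i=2
  ..###|#  b7=1 t=0,i=15
  ..##.|#  b6=1 t=2,i=15
  ..#.#|#  b5=1 t=0,i=5
  ..#..|.  b4=0 t=0,i=1
  ...##|.  b3=0 t=0,i=14
  ...#.|#  b2=1 t=0,i=4
  ....#|.  b1=0 t=2,i=0
  .....|.  b0=0 t=3,i=4
  bits 10100011001100011111000111100100 = 2737959396

2737959396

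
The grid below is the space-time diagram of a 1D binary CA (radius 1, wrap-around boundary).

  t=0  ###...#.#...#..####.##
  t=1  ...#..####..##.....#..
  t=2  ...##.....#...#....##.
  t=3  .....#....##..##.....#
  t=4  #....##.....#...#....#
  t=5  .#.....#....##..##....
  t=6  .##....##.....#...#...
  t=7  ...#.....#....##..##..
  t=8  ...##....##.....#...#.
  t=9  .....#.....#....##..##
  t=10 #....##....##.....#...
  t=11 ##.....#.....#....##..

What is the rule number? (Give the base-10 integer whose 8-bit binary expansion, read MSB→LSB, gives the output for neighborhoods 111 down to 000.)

52

  [7] ### => .  t=0,i=0
  [6] ##. => .  t=0,i=2
  [5] #.# => #  t=0,i=7
  [4] #.. => #  t=0,i=3
  [3] .## => .  t=0,i=15
  [2] .#. => #  t=0,i=6
  [1] ..# => .  t=0,i=5
  [0] ... => .  t=0,i=4
  bits 00110100 = 52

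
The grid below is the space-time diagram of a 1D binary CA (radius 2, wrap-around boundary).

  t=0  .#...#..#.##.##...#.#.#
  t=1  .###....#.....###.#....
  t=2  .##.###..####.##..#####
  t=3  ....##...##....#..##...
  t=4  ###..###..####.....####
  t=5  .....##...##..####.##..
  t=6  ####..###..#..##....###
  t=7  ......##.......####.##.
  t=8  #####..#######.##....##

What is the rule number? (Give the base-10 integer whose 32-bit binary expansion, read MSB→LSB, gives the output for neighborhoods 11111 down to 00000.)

  [31] ##### => .  t=2,i=20
  [30] ####. => .  t=2,i=11
  [29] ###.# => .  t=1,i=16
  [28] ###.. => .  t=1,i=3
  [27] ##.## => .  t=0,i=12
  [26] ##.#. => .  t=1,i=17
  [25] ##..# => .  t=2,i=7
  [24] ##... => #  t=0,i=15
  [23] #.### => #  t=2,i=4
  [22] #.##. => .  t=0,i=10
  [21] #.#.# => .  t=0,i=20
  [20] #.#.. => #  t=0,i=1
  [19] #..## => .  t=2,i=8
  [18] #..#. => .  t=0,i=7
  [17] #...# => #  t=0,i=3
  [16] #.... => #  t=1,i=5
  [15] .#### => #  t=2,i=10
  [14] .###. => #  t=1,i=2
  [13] .##.# => .  t=0,i=11
  [12] .##.. => #  t=0,i=14
  [11] .#.## => .  t=0,i=9
  [10] .#.#. => .  t=0,i=0
  [9] .#..# => .  t=0,i=6
  [8] .#... => #  t=0,i=2
  [7] ..### => #  t=1,i=1
  [6] ..##. => .  t=3,i=4
  [5] ..#.# => #  t=0,i=8
  [4] ..#.. => .  t=0,i=5
  [3] ...## => .  t=1,i=0
  [2] ...#. => .  t=0,i=4
  [1] ....# => #  t=1,i=6
  [0] ..... => #  t=1,i=11
  bits 00000001100100111101000110100011 = 26464675

26464675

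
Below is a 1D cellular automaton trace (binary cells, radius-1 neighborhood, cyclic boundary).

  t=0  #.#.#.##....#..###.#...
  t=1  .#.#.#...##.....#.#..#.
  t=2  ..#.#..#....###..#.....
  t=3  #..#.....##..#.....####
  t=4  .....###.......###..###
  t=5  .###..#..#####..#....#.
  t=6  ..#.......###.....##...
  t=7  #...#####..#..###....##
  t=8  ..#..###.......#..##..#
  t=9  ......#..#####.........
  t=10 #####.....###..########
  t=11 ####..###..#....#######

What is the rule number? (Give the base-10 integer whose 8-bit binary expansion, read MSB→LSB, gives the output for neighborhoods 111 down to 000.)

161

  ###|#  b7=1 t=0,i=16
  ##.|.  b6=0 t=0,i=7
  #.#|#  b5=1 t=0,i=1
  #..|.  b4=0 t=0,i=8
  .##|.  b3=0 t=0,i=6
  .#.|.  b2=0 t=0,i=0
  ..#|.  b1=0 t=0,i=11
  ...|#  b0=1 t=0,i=9
  bits 10100001 = 161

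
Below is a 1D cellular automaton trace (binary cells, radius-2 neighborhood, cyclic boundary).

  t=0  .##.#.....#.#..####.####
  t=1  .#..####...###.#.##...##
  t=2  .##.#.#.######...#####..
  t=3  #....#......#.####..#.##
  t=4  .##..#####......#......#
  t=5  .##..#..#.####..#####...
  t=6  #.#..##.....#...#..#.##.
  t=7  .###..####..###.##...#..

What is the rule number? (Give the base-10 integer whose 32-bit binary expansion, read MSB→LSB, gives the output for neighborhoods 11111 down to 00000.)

  nb #####: next=.  (t=2,i=10, bit31=0)
  nb ####.: next=#  (t=0,i=17, bit30=1)
  nb ###.#: next=#  (t=0,i=18, bit29=1)
  nb ###..: next=.  (t=1,i=7, bit28=0)
  nb ##.##: next=.  (t=0,i=0, bit27=0)
  nb ##.#.: next=.  (t=0,i=3, bit26=0)
  nb ##..#: next=.  (t=3,i=18, bit25=0)
  nb ##...: next=#  (t=1,i=8, bit24=1)
  nb #.###: next=.  (t=0,i=20, bit23=0)
  nb #.##.: next=#  (t=0,i=1, bit22=1)
  nb #.#.#: next=.  (t=1,i=15, bit21=0)
  nb #.#..: next=#  (t=0,i=4, bit20=1)
  nb #..##: next=.  (t=0,i=14, bit19=0)
  nb #..#.: next=.  (t=3,i=19, bit18=0)
  nb #...#: next=#  (t=1,i=9, bit17=1)
  nb #....: next=#  (t=0,i=6, bit16=1)
  nb .####: next=.  (t=0,i=16, bit15=0)
  nb .###.: next=#  (t=1,i=12, bit14=1)
  nb .##.#: next=.  (t=0,i=2, bit13=0)
  nb .##..: next=#  (t=1,i=18, bit12=1)
  nb .#.##: next=.  (t=1,i=16, bit11=0)
  nb .#.#.: next=#  (t=0,i=11, bit10=1)
  nb .#..#: next=#  (t=0,i=13, bit9=1)
  nb .#...: next=#  (t=0,i=5, bit8=1)
  nb ..###: next=#  (t=0,i=15, bit7=1)
  nb ..##.: next=.  (t=1,i=22, bit6=0)
  nb ..#.#: next=.  (t=0,i=10, bit5=0)
  nb ..#..: next=#  (t=3,i=5, bit4=1)
  nb ...##: next=#  (t=1,i=10, bit3=1)
  nb ...#.: next=.  (t=0,i=9, bit2=0)
  nb ....#: next=.  (t=0,i=8, bit1=0)
  nb .....: next=#  (t=0,i=7, bit0=1)
  bits 01100001010100110101011110011001 = 1632851865

1632851865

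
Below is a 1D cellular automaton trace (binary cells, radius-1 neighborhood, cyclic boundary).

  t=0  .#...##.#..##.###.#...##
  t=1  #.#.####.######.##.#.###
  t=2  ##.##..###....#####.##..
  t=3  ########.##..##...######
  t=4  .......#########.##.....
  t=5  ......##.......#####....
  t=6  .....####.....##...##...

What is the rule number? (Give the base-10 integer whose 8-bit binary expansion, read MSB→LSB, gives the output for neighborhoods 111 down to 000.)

  ### -> .   bit 7 = 0  t=0,i=15
  ##. -> #   bit 6 = 1  t=0,i=6
  #.# -> #   bit 5 = 1  t=0,i=0
  #.. -> #   bit 4 = 1  t=0,i=2
  .## -> #   bit 3 = 1  t=0,i=5
  .#. -> .   bit 2 = 0  t=0,i=1
  ..# -> #   bit 1 = 1  t=0,i=4
  ... -> .   bit 0 = 0  t=0,i=3
  bits 01111010 = 122

122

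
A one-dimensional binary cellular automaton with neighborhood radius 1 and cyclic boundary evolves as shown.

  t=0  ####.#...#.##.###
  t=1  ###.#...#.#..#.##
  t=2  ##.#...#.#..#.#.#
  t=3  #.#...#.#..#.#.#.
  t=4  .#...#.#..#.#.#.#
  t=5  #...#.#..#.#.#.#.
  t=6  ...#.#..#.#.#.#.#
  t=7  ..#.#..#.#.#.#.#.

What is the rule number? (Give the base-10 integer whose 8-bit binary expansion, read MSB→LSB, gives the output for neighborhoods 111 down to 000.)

162

  nb ###: next=#  (t=0,i=0, bit7=1)
  nb ##.: next=.  (t=0,i=3, bit6=0)
  nb #.#: next=#  (t=0,i=4, bit5=1)
  nb #..: next=.  (t=0,i=6, bit4=0)
  nb .##: next=.  (t=0,i=11, bit3=0)
  nb .#.: next=.  (t=0,i=5, bit2=0)
  nb ..#: next=#  (t=0,i=8, bit1=1)
  nb ...: next=.  (t=0,i=7, bit0=0)
  bits 10100010 = 162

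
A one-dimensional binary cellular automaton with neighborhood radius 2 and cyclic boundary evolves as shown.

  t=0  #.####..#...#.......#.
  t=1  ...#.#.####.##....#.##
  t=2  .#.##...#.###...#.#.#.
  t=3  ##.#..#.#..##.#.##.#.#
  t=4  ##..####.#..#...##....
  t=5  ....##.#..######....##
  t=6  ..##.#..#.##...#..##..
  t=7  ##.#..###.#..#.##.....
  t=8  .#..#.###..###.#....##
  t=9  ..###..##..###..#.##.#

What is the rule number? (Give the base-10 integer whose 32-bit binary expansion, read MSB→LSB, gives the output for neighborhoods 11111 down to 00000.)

  nb #####: next=.  (t=5,i=12, bit31=0)
  nb ####.: next=.  (t=0,i=4, bit30=0)
  nb ###.#: next=#  (t=1,i=10, bit29=1)
  nb ###..: next=#  (t=0,i=5, bit28=1)
  nb ##.##: next=#  (t=1,i=11, bit27=1)
  nb ##.#.: next=.  (t=3,i=2, bit26=0)
  nb ##..#: next=.  (t=0,i=6, bit25=0)
  nb ##...: next=.  (t=1,i=0, bit24=0)
  nb #.###: next=.  (t=0,i=2, bit23=0)
  nb #.##.: next=#  (t=1,i=12, bit22=1)
  nb #.#.#: next=.  (t=0,i=0, bit21=0)
  nb #.#..: next=.  (t=2,i=20, bit20=0)
  nb #..##: next=.  (t=3,i=10, bit19=0)
  nb #..#.: next=#  (t=0,i=7, bit18=1)
  nb #...#: next=#  (t=0,i=10, bit17=1)
  nb #....: next=.  (t=0,i=14, bit16=0)
  nb .####: next=#  (t=0,i=3, bit15=1)
  nb .###.: next=#  (t=2,i=11, bit14=1)
  nb .##.#: next=#  (t=3,i=12, bit13=1)
  nb .##..: next=.  (t=1,i=13, bit12=0)
  nb .#.##: next=.  (t=0,i=1, bit11=0)
  nb .#.#.: next=#  (t=0,i=21, bit10=1)
  nb .#..#: next=#  (t=2,i=21, bit9=1)
  nb .#...: next=#  (t=0,i=9, bit8=1)
  nb ..###: next=#  (t=4,i=4, bit7=1)
  nb ..##.: next=.  (t=3,i=11, bit6=0)
  nb ..#.#: next=#  (t=0,i=20, bit5=1)
  nb ..#..: next=#  (t=0,i=8, bit4=1)
  nb ...##: next=#  (t=4,i=15, bit3=1)
  nb ...#.: next=.  (t=0,i=11, bit2=0)
  nb ....#: next=#  (t=0,i=18, bit1=1)
  nb .....: next=.  (t=0,i=15, bit0=0)
  bits 00111000010001101110011110111010 = 944170938

944170938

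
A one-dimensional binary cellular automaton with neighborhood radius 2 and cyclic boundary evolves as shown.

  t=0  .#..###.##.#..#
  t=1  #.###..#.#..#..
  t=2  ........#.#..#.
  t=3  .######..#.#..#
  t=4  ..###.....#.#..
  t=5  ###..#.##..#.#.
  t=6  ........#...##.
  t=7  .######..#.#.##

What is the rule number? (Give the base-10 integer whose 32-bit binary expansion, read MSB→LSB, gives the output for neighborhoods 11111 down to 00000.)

  [31] ##### => #  t=3,i=3
  [30] ####. => .  t=3,i=5
  [29] ###.# => .  t=0,i=6
  [28] ###.. => .  t=1,i=4
  [27] ##.## => #  t=0,i=7
  [26] ##.#. => .  t=0,i=10
  [25] ##..# => .  t=1,i=5
  [24] ##... => #  t=4,i=5
  [23] #.### => .  t=1,i=2
  [22] #.##. => .  t=0,i=8
  [21] #.#.# => #  t=5,i=13
  [20] #.#.. => .  t=0,i=1
  [19] #..## => #  t=0,i=3
  [18] #..#. => .  t=0,i=13
  [17] #...# => .  t=6,i=10
  [16] #.... => .  t=2,i=0
  [15] .#### => #  t=3,i=2
  [14] .###. => .  t=0,i=5
  [13] .##.# => #  t=0,i=9
  [12] .##.. => #  t=5,i=8
  [11] .#.## => .  t=1,i=1
  [10] .#.#. => #  t=0,i=0
  [9] .#..# => #  t=0,i=2
  [8] .#... => #  t=2,i=14
  [7] ..### => #  t=0,i=4
  [6] ..##. => .  t=6,i=12
  [5] ..#.# => .  t=0,i=14
  [4] ..#.. => .  t=1,i=12
  [3] ...## => #  t=4,i=1
  [2] ...#. => .  t=2,i=7
  [1] ....# => #  t=2,i=6
  [0] ..... => #  t=2,i=1
  bits 10001001001010001011011110001011 = 2301147019

2301147019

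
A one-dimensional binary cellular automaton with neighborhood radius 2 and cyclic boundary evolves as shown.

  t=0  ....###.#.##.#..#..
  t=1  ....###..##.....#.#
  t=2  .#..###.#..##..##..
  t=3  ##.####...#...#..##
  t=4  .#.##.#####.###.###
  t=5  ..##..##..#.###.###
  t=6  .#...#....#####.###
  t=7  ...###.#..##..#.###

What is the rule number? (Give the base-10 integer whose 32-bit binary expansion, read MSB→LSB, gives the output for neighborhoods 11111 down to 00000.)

  ##### -> .   bit 31 = 0  t=4,i=8
  ####. -> .   bit 30 = 0  t=3,i=0
  ###.# -> #   bit 29 = 1  t=0,i=6
  ###.. -> #   bit 28 = 1  t=1,i=6
  ##.## -> .   bit 27 = 0  t=3,i=2
  ##.#. -> .   bit 26 = 0  t=0,i=7
  ##..# -> .   bit 25 = 0  t=1,i=7
  ##... -> #   bit 24 = 1  t=1,i=11
  #.### -> #   bit 23 = 1  t=3,i=3
  #.##. -> #   bit 22 = 1  t=0,i=10
  #.#.# -> .   bit 21 = 0  t=0,i=8
  #.#.. -> .   bit 20 = 0  t=0,i=13
  #..## -> #   bit 19 = 1  t=1,i=8
  #..#. -> .   bit 18 = 0  t=0,i=15
  #...# -> #   bit 17 = 1  t=2,i=18
  #.... -> #   bit 16 = 1  t=0,i=18
  .#### -> #   bit 15 = 1  t=3,i=4
  .###. -> #   bit 14 = 1  t=0,i=5
  .##.# -> .   bit 13 = 0  t=0,i=11
  .##.. -> .   bit 12 = 0  t=1,i=10
  .#.## -> #   bit 11 = 1  t=0,i=9
  .#.#. -> .   bit 10 = 0  t=1,i=17
  .#..# -> .   bit 9 = 0  t=0,i=14
  .#... -> .   bit 8 = 0  t=0,i=17
  ..### -> #   bit 7 = 1  t=0,i=4
  ..##. -> .   bit 6 = 0  t=1,i=9
  ..#.# -> #   bit 5 = 1  t=1,i=16
  ..#.. -> #   bit 4 = 1  t=0,i=16
  ...## -> .   bit 3 = 0  t=0,i=3
  ...#. -> #   bit 2 = 1  t=1,i=15
  ....# -> .   bit 1 = 0  t=0,i=2
  ..... -> .   bit 0 = 0  t=0,i=0
  bits 00110001110010111100100010110100 = 835438772

835438772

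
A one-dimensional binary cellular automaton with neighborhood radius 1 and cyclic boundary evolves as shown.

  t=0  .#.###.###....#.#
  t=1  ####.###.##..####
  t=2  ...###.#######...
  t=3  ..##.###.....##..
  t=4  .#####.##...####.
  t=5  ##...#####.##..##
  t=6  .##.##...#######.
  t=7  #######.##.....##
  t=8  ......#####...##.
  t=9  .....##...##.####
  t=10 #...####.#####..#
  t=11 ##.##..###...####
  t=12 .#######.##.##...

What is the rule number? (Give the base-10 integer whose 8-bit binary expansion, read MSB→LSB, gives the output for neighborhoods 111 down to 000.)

  [7] ### => .  t=0,i=4
  [6] ##. => #  t=0,i=5
  [5] #.# => #  t=0,i=0
  [4] #.. => #  t=0,i=10
  [3] .## => #  t=0,i=3
  [2] .#. => #  t=0,i=1
  [1] ..# => #  t=0,i=13
  [0] ... => .  t=0,i=11
  bits 01111110 = 126

126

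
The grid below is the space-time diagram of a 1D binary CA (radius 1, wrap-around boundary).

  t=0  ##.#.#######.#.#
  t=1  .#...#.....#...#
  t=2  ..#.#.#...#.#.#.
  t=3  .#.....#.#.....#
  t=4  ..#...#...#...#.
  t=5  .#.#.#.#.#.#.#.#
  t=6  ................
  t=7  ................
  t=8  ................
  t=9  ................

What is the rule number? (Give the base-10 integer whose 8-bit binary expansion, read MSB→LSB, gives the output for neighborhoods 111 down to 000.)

90

  [7] ### => .  t=0,i=0
  [6] ##. => #  t=0,i=1
  [5] #.# => .  t=0,i=2
  [4] #.. => #  t=1,i=2
  [3] .## => #  t=0,i=5
  [2] .#. => .  t=0,i=3
  [1] ..# => #  t=1,i=4
  [0] ... => .  t=1,i=3
  bits 01011010 = 90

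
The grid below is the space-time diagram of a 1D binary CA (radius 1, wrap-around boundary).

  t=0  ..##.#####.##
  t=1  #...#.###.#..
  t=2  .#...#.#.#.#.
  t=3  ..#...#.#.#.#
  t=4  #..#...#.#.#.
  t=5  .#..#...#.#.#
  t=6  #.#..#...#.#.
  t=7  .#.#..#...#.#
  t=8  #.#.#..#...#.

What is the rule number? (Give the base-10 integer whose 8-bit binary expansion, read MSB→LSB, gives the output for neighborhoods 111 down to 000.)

  ### -> #   bit 7 = 1  t=0,i=6
  ##. -> .   bit 6 = 0  t=0,i=3
  #.# -> #   bit 5 = 1  t=0,i=4
  #.. -> #   bit 4 = 1  t=0,i=0
  .## -> .   bit 3 = 0  t=0,i=2
  .#. -> .   bit 2 = 0  t=1,i=0
  ..# -> .   bit 1 = 0  t=0,i=1
  ... -> .   bit 0 = 0  t=1,i=2
  bits 10110000 = 176

176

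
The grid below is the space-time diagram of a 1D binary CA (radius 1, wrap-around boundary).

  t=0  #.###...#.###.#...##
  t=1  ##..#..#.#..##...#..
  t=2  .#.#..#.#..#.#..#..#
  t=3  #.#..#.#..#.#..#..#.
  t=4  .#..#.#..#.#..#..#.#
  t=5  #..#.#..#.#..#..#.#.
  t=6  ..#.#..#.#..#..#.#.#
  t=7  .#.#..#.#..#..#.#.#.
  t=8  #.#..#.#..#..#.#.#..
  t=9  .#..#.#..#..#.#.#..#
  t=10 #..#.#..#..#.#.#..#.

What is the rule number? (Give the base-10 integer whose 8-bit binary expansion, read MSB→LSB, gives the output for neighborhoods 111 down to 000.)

  ###|.  b7=0 t=0,i=3
  ##.|#  b6=1 t=0,i=0
  #.#|#  b5=1 t=0,i=1
  #..|.  b4=0 t=0,i=5
  .##|.  b3=0 t=0,i=2
  .#.|.  b2=0 t=0,i=8
  ..#|#  b1=1 t=0,i=7
  ...|.  b0=0 t=0,i=6
  bits 01100010 = 98

98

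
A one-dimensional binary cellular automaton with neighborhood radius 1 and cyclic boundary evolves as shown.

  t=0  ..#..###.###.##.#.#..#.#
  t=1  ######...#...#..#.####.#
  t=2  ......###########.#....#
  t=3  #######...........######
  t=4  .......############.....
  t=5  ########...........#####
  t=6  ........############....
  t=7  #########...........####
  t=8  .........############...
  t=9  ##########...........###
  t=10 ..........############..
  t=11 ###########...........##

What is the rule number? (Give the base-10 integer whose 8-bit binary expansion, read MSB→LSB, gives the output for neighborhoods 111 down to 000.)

31

  ###|.  b7=0 t=0,i=6
  ##.|.  b6=0 t=0,i=7
  #.#|.  b5=0 t=0,i=8
  #..|#  b4=1 t=0,i=0
  .##|#  b3=1 t=0,i=5
  .#.|#  b2=1 t=0,i=2
  ..#|#  b1=1 t=0,i=1
  ...|#  b0=1 t=1,i=7
  bits 00011111 = 31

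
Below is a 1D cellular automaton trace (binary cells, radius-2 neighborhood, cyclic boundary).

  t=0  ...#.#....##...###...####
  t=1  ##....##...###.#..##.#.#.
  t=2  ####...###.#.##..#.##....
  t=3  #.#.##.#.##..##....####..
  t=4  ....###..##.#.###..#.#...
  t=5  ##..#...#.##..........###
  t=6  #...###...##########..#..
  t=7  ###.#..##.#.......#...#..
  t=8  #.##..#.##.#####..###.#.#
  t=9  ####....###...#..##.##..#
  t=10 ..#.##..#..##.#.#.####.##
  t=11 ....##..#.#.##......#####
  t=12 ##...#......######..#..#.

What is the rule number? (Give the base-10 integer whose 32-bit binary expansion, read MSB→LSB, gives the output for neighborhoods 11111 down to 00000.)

  nb #####: next=.  (t=5,i=24, bit31=0)
  nb ####.: next=#  (t=0,i=23, bit30=1)
  nb ###.#: next=#  (t=1,i=13, bit29=1)
  nb ###..: next=.  (t=0,i=17, bit28=0)
  nb ##.##: next=#  (t=8,i=1, bit27=1)
  nb ##.#.: next=#  (t=1,i=14, bit26=1)
  nb ##..#: next=.  (t=2,i=15, bit25=0)
  nb ##...: next=#  (t=0,i=0, bit24=1)
  nb #.###: next=.  (t=4,i=14, bit23=0)
  nb #.##.: next=#  (t=1,i=0, bit22=1)
  nb #.#.#: next=.  (t=1,i=21, bit21=0)
  nb #.#..: next=.  (t=0,i=5, bit20=0)
  nb #..##: next=#  (t=1,i=17, bit19=1)
  nb #..#.: next=.  (t=2,i=16, bit18=0)
  nb #...#: next=#  (t=0,i=1, bit17=1)
  nb #....: next=#  (t=0,i=7, bit16=1)
  nb .####: next=.  (t=0,i=22, bit15=0)
  nb .###.: next=.  (t=0,i=16, bit14=0)
  nb .##.#: next=#  (t=1,i=19, bit13=1)
  nb .##..: next=#  (t=0,i=11, bit12=1)
  nb .#.##: next=.  (t=1,i=24, bit11=0)
  nb .#.#.: next=.  (t=0,i=4, bit10=0)
  nb .#..#: next=.  (t=1,i=16, bit9=0)
  nb .#...: next=#  (t=0,i=6, bit8=1)
  nb ..###: next=#  (t=0,i=15, bit7=1)
  nb ..##.: next=.  (t=0,i=10, bit6=0)
  nb ..#.#: next=.  (t=0,i=3, bit5=0)
  nb ..#..: next=#  (t=5,i=4, bit4=1)
  nb ...##: next=.  (t=0,i=9, bit3=0)
  nb ...#.: next=.  (t=0,i=2, bit2=0)
  nb ....#: next=.  (t=0,i=8, bit1=0)
  nb .....: next=#  (t=4,i=0, bit0=1)
  bits 01101101010010110011000110010001 = 1833644433

1833644433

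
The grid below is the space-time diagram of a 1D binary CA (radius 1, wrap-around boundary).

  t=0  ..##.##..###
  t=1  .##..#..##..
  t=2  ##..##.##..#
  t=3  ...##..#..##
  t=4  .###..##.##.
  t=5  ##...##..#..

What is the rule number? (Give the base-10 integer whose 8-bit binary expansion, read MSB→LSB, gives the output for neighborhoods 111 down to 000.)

  [7] ### => .  t=0,i=10
  [6] ##. => .  t=0,i=3
  [5] #.# => .  t=0,i=4
  [4] #.. => .  t=0,i=0
  [3] .## => #  t=0,i=2
  [2] .#. => #  t=1,i=5
  [1] ..# => #  t=0,i=1
  [0] ... => #  t=1,i=11
  bits 00001111 = 15

15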